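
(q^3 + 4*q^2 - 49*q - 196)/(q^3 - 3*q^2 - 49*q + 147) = (q + 4)/(q - 3)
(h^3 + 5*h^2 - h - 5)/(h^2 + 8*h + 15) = (h^2 - 1)/(h + 3)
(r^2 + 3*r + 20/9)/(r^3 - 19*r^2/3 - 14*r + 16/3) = (9*r^2 + 27*r + 20)/(3*(3*r^3 - 19*r^2 - 42*r + 16))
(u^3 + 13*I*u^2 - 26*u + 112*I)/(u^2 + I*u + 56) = (u^2 + 5*I*u + 14)/(u - 7*I)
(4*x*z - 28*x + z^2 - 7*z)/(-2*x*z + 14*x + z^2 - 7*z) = (-4*x - z)/(2*x - z)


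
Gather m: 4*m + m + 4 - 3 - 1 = 5*m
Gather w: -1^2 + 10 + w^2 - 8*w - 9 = w^2 - 8*w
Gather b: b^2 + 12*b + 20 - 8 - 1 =b^2 + 12*b + 11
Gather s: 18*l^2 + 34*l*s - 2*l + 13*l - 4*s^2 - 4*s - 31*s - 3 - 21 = 18*l^2 + 11*l - 4*s^2 + s*(34*l - 35) - 24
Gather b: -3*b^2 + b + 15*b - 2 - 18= -3*b^2 + 16*b - 20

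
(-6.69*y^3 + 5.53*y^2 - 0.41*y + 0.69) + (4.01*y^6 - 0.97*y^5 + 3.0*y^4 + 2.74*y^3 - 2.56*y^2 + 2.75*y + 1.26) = 4.01*y^6 - 0.97*y^5 + 3.0*y^4 - 3.95*y^3 + 2.97*y^2 + 2.34*y + 1.95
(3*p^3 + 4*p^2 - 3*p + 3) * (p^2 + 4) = 3*p^5 + 4*p^4 + 9*p^3 + 19*p^2 - 12*p + 12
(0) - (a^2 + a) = -a^2 - a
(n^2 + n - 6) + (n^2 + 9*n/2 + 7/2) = 2*n^2 + 11*n/2 - 5/2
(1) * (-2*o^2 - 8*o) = -2*o^2 - 8*o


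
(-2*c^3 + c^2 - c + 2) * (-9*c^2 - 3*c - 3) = 18*c^5 - 3*c^4 + 12*c^3 - 18*c^2 - 3*c - 6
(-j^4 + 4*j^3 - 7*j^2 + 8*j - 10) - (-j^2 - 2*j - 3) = -j^4 + 4*j^3 - 6*j^2 + 10*j - 7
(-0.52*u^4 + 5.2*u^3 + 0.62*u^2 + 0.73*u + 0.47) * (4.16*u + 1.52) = -2.1632*u^5 + 20.8416*u^4 + 10.4832*u^3 + 3.9792*u^2 + 3.0648*u + 0.7144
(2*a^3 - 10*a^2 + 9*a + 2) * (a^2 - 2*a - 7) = 2*a^5 - 14*a^4 + 15*a^3 + 54*a^2 - 67*a - 14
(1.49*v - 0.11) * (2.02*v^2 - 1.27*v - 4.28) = 3.0098*v^3 - 2.1145*v^2 - 6.2375*v + 0.4708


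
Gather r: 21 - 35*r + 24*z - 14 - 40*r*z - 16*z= r*(-40*z - 35) + 8*z + 7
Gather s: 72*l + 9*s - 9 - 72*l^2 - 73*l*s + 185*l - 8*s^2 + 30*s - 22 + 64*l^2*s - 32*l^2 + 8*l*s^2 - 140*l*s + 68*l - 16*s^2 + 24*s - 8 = -104*l^2 + 325*l + s^2*(8*l - 24) + s*(64*l^2 - 213*l + 63) - 39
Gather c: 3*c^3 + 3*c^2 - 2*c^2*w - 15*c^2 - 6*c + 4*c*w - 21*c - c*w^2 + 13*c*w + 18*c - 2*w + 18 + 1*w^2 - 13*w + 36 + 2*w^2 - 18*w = 3*c^3 + c^2*(-2*w - 12) + c*(-w^2 + 17*w - 9) + 3*w^2 - 33*w + 54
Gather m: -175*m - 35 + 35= -175*m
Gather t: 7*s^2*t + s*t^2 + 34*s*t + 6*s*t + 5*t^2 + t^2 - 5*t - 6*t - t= t^2*(s + 6) + t*(7*s^2 + 40*s - 12)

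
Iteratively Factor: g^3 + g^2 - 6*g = (g)*(g^2 + g - 6) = g*(g + 3)*(g - 2)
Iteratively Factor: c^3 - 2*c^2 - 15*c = (c + 3)*(c^2 - 5*c) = c*(c + 3)*(c - 5)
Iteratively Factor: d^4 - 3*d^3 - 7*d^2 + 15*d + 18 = (d - 3)*(d^3 - 7*d - 6) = (d - 3)*(d + 1)*(d^2 - d - 6) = (d - 3)^2*(d + 1)*(d + 2)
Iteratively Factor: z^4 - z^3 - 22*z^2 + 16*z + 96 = (z + 2)*(z^3 - 3*z^2 - 16*z + 48) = (z + 2)*(z + 4)*(z^2 - 7*z + 12) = (z - 3)*(z + 2)*(z + 4)*(z - 4)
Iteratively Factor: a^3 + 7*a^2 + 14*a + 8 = (a + 4)*(a^2 + 3*a + 2) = (a + 2)*(a + 4)*(a + 1)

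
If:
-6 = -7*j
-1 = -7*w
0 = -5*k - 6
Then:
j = 6/7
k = -6/5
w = 1/7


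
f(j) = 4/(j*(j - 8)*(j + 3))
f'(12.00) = 0.00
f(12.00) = 0.01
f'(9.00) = -0.04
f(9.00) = 0.04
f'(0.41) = 0.98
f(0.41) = -0.38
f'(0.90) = 0.20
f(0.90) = -0.16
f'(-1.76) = -0.03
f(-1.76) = 0.19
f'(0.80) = 0.25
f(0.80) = -0.18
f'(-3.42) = -0.67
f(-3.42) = -0.24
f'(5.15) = -0.00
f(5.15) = -0.03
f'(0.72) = 0.31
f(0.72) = -0.21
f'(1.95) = 0.04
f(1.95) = -0.07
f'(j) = -4/(j*(j - 8)*(j + 3)^2) - 4/(j*(j - 8)^2*(j + 3)) - 4/(j^2*(j - 8)*(j + 3))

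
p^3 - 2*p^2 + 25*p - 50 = (p - 2)*(p - 5*I)*(p + 5*I)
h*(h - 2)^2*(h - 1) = h^4 - 5*h^3 + 8*h^2 - 4*h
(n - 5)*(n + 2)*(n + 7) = n^3 + 4*n^2 - 31*n - 70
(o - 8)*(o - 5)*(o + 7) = o^3 - 6*o^2 - 51*o + 280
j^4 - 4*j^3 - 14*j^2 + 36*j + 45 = (j - 5)*(j - 3)*(j + 1)*(j + 3)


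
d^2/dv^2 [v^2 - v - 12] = 2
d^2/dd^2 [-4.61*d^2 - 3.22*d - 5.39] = -9.22000000000000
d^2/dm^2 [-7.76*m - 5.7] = 0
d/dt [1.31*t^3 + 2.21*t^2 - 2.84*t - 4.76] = 3.93*t^2 + 4.42*t - 2.84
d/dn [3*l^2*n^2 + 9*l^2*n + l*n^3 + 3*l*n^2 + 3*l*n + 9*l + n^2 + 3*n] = 6*l^2*n + 9*l^2 + 3*l*n^2 + 6*l*n + 3*l + 2*n + 3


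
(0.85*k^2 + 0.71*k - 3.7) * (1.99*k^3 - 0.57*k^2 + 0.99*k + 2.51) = 1.6915*k^5 + 0.9284*k^4 - 6.9262*k^3 + 4.9454*k^2 - 1.8809*k - 9.287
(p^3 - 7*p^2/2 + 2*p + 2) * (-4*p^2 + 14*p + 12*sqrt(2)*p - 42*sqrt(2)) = -4*p^5 + 12*sqrt(2)*p^4 + 28*p^4 - 84*sqrt(2)*p^3 - 57*p^3 + 20*p^2 + 171*sqrt(2)*p^2 - 60*sqrt(2)*p + 28*p - 84*sqrt(2)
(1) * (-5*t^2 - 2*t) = -5*t^2 - 2*t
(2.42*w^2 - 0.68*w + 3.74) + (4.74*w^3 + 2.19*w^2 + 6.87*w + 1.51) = 4.74*w^3 + 4.61*w^2 + 6.19*w + 5.25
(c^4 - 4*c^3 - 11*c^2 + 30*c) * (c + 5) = c^5 + c^4 - 31*c^3 - 25*c^2 + 150*c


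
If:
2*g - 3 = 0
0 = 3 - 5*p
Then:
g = 3/2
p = 3/5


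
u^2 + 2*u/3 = u*(u + 2/3)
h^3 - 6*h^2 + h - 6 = (h - 6)*(h - I)*(h + I)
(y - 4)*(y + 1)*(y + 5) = y^3 + 2*y^2 - 19*y - 20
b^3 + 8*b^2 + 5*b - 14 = (b - 1)*(b + 2)*(b + 7)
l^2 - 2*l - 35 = (l - 7)*(l + 5)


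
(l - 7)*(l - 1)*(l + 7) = l^3 - l^2 - 49*l + 49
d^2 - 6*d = d*(d - 6)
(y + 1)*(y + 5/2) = y^2 + 7*y/2 + 5/2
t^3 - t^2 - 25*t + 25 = (t - 5)*(t - 1)*(t + 5)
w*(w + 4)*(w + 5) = w^3 + 9*w^2 + 20*w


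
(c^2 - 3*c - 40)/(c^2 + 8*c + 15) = (c - 8)/(c + 3)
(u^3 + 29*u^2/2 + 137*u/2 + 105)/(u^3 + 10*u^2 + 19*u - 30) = (u + 7/2)/(u - 1)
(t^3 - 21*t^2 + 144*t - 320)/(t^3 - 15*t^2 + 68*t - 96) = (t^2 - 13*t + 40)/(t^2 - 7*t + 12)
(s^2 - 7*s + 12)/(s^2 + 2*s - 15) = (s - 4)/(s + 5)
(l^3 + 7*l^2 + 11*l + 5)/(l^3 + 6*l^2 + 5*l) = (l + 1)/l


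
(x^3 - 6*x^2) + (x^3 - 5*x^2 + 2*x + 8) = 2*x^3 - 11*x^2 + 2*x + 8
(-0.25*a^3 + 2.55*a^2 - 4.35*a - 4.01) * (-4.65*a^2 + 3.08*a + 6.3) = 1.1625*a^5 - 12.6275*a^4 + 26.5065*a^3 + 21.3135*a^2 - 39.7558*a - 25.263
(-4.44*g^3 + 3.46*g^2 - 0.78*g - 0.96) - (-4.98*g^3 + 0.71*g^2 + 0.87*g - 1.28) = 0.54*g^3 + 2.75*g^2 - 1.65*g + 0.32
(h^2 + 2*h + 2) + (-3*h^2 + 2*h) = -2*h^2 + 4*h + 2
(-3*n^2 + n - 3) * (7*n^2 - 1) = -21*n^4 + 7*n^3 - 18*n^2 - n + 3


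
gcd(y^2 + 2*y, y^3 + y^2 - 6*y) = y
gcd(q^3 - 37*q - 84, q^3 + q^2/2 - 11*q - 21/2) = q + 3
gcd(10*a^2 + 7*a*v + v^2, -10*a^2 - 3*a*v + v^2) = 2*a + v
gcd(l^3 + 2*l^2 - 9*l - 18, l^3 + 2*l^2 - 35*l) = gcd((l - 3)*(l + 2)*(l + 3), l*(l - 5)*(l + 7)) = 1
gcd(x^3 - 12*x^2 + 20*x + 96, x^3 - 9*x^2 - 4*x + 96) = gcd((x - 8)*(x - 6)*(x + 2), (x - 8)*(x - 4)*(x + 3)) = x - 8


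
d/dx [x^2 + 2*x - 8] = 2*x + 2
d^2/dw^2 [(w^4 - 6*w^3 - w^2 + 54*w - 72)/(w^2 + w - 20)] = 2*(w^3 + 15*w^2 + 75*w + 13)/(w^3 + 15*w^2 + 75*w + 125)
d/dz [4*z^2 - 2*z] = 8*z - 2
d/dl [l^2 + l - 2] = 2*l + 1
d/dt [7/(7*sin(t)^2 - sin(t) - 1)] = 7*(1 - 14*sin(t))*cos(t)/(-7*sin(t)^2 + sin(t) + 1)^2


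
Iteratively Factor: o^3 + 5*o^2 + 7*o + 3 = (o + 1)*(o^2 + 4*o + 3) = (o + 1)^2*(o + 3)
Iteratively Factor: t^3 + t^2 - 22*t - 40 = (t + 4)*(t^2 - 3*t - 10) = (t + 2)*(t + 4)*(t - 5)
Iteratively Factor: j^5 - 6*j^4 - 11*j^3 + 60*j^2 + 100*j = (j - 5)*(j^4 - j^3 - 16*j^2 - 20*j) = (j - 5)^2*(j^3 + 4*j^2 + 4*j) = (j - 5)^2*(j + 2)*(j^2 + 2*j) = j*(j - 5)^2*(j + 2)*(j + 2)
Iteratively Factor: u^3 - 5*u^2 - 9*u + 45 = (u - 3)*(u^2 - 2*u - 15) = (u - 5)*(u - 3)*(u + 3)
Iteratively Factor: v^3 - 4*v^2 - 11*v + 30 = (v + 3)*(v^2 - 7*v + 10) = (v - 2)*(v + 3)*(v - 5)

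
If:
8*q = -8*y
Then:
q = -y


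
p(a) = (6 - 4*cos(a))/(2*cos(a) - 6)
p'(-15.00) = 0.14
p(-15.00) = -1.20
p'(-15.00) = 0.14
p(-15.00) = -1.20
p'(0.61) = -0.36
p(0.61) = -0.62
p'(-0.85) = 0.41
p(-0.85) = -0.72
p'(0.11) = -0.08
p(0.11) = -0.50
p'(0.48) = -0.31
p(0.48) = -0.58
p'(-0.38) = 0.26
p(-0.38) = -0.55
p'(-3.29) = -0.03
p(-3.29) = -1.25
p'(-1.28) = 0.39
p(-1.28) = -0.89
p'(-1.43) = 0.36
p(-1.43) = -0.95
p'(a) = 2*(6 - 4*cos(a))*sin(a)/(2*cos(a) - 6)^2 + 4*sin(a)/(2*cos(a) - 6)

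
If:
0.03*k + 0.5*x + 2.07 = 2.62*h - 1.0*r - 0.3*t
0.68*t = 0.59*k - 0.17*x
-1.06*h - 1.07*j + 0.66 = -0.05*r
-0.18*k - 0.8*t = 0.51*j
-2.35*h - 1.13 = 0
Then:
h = -0.48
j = 0.945059732867496 - 0.023146743060692*x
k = 0.242307016307954*x - 0.55139084010506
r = -0.495340301498809*x - 3.16976426982707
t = -0.0397630299680985*x - 0.47841264067939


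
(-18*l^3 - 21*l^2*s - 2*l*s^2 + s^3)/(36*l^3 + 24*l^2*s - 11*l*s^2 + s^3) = (3*l + s)/(-6*l + s)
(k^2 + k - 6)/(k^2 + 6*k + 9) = (k - 2)/(k + 3)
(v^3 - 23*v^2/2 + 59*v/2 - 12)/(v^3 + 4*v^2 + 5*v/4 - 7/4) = 2*(v^2 - 11*v + 24)/(2*v^2 + 9*v + 7)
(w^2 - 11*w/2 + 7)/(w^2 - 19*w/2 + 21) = (w - 2)/(w - 6)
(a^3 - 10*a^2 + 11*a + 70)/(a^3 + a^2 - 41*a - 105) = (a^2 - 3*a - 10)/(a^2 + 8*a + 15)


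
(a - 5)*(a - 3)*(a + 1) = a^3 - 7*a^2 + 7*a + 15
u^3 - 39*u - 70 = (u - 7)*(u + 2)*(u + 5)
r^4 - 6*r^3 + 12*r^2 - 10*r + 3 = (r - 3)*(r - 1)^3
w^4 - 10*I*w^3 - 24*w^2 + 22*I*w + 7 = (w - 7*I)*(w - I)^3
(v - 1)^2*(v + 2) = v^3 - 3*v + 2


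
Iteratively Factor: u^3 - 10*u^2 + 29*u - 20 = (u - 4)*(u^2 - 6*u + 5) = (u - 5)*(u - 4)*(u - 1)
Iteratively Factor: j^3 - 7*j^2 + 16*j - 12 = (j - 2)*(j^2 - 5*j + 6) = (j - 2)^2*(j - 3)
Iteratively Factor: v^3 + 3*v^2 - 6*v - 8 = (v + 1)*(v^2 + 2*v - 8) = (v + 1)*(v + 4)*(v - 2)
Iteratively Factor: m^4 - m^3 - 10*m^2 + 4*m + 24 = (m - 2)*(m^3 + m^2 - 8*m - 12) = (m - 2)*(m + 2)*(m^2 - m - 6) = (m - 3)*(m - 2)*(m + 2)*(m + 2)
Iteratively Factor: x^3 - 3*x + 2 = (x + 2)*(x^2 - 2*x + 1) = (x - 1)*(x + 2)*(x - 1)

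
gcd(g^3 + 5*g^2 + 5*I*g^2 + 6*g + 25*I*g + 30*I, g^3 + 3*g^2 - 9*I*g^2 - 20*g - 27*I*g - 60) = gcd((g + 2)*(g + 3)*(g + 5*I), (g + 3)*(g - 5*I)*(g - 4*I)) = g + 3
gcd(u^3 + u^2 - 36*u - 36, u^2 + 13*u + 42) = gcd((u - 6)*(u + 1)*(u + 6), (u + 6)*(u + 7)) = u + 6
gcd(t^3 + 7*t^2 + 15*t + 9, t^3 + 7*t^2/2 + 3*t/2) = t + 3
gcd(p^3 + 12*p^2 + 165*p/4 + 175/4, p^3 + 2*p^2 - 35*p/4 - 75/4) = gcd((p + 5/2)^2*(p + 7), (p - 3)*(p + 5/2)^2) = p^2 + 5*p + 25/4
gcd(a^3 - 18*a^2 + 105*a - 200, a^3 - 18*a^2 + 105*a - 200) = a^3 - 18*a^2 + 105*a - 200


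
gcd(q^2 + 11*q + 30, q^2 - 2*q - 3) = 1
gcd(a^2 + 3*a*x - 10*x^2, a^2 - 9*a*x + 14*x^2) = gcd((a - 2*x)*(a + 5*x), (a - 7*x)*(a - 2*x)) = -a + 2*x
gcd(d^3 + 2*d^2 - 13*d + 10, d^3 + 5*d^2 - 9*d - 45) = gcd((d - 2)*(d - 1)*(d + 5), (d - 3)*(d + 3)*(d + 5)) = d + 5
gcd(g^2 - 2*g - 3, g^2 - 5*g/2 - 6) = 1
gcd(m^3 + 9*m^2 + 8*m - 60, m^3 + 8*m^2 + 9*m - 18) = m + 6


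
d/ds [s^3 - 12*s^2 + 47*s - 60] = 3*s^2 - 24*s + 47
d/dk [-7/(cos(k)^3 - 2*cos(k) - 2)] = 7*(2 - 3*cos(k)^2)*sin(k)/(-cos(k)^3 + 2*cos(k) + 2)^2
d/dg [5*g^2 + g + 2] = 10*g + 1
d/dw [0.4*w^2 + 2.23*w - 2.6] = 0.8*w + 2.23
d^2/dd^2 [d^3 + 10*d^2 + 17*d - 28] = 6*d + 20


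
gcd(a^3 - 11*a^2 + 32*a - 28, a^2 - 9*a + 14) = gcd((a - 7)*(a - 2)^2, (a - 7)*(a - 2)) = a^2 - 9*a + 14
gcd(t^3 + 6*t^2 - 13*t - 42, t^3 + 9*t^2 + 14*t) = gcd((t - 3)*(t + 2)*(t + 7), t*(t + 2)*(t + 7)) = t^2 + 9*t + 14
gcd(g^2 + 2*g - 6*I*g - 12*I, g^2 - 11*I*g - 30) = g - 6*I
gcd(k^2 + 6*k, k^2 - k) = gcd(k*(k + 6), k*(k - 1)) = k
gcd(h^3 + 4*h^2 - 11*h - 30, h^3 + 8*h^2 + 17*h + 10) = h^2 + 7*h + 10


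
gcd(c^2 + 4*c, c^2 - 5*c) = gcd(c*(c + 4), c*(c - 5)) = c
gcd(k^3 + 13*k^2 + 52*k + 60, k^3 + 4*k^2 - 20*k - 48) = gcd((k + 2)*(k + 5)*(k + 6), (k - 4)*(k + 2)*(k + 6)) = k^2 + 8*k + 12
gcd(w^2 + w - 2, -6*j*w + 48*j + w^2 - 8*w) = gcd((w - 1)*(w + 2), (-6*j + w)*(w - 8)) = 1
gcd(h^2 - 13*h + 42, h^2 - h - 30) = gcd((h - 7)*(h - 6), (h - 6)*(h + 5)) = h - 6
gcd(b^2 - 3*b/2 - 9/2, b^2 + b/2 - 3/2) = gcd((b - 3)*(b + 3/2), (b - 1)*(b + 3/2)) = b + 3/2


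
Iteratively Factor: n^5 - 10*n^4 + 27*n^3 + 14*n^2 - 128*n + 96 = (n - 1)*(n^4 - 9*n^3 + 18*n^2 + 32*n - 96) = (n - 4)*(n - 1)*(n^3 - 5*n^2 - 2*n + 24) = (n - 4)*(n - 3)*(n - 1)*(n^2 - 2*n - 8) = (n - 4)^2*(n - 3)*(n - 1)*(n + 2)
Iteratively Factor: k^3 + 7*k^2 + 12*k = (k + 3)*(k^2 + 4*k) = k*(k + 3)*(k + 4)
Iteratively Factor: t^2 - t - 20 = (t - 5)*(t + 4)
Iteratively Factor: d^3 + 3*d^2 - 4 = (d - 1)*(d^2 + 4*d + 4) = (d - 1)*(d + 2)*(d + 2)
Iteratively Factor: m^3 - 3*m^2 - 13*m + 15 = (m - 1)*(m^2 - 2*m - 15) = (m - 1)*(m + 3)*(m - 5)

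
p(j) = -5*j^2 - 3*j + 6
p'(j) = -10*j - 3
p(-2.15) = -10.66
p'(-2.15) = 18.50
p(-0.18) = 6.38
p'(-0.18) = -1.20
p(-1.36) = 0.83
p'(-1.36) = 10.60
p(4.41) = -104.47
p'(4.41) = -47.10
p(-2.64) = -20.93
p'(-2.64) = 23.40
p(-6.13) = -163.49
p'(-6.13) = 58.30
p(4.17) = -93.45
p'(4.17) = -44.70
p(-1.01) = 3.93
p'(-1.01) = 7.10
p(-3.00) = -30.00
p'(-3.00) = 27.00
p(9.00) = -426.00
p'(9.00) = -93.00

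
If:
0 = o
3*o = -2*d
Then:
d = 0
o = 0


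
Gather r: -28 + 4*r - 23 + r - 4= 5*r - 55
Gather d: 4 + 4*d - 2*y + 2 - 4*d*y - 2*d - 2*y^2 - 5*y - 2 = d*(2 - 4*y) - 2*y^2 - 7*y + 4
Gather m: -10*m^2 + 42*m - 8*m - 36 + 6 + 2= -10*m^2 + 34*m - 28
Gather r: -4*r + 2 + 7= 9 - 4*r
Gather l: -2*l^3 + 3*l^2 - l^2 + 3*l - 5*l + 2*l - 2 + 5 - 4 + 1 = -2*l^3 + 2*l^2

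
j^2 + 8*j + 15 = (j + 3)*(j + 5)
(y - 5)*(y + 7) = y^2 + 2*y - 35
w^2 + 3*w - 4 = (w - 1)*(w + 4)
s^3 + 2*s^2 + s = s*(s + 1)^2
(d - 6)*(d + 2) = d^2 - 4*d - 12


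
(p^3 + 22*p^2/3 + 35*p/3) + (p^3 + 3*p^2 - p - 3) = 2*p^3 + 31*p^2/3 + 32*p/3 - 3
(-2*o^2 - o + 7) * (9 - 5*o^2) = 10*o^4 + 5*o^3 - 53*o^2 - 9*o + 63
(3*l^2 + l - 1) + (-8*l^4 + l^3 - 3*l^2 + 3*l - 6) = -8*l^4 + l^3 + 4*l - 7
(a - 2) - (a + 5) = -7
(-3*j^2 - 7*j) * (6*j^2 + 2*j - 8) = -18*j^4 - 48*j^3 + 10*j^2 + 56*j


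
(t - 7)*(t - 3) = t^2 - 10*t + 21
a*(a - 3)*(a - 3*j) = a^3 - 3*a^2*j - 3*a^2 + 9*a*j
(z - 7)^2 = z^2 - 14*z + 49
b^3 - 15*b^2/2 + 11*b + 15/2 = (b - 5)*(b - 3)*(b + 1/2)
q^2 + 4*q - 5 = (q - 1)*(q + 5)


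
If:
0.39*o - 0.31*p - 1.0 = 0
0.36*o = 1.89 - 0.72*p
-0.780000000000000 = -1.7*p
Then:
No Solution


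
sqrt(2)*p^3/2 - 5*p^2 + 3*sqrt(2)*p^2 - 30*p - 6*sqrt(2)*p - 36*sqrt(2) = (p + 6)*(p - 6*sqrt(2))*(sqrt(2)*p/2 + 1)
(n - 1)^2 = n^2 - 2*n + 1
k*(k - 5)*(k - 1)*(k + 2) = k^4 - 4*k^3 - 7*k^2 + 10*k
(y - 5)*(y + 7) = y^2 + 2*y - 35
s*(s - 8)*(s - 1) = s^3 - 9*s^2 + 8*s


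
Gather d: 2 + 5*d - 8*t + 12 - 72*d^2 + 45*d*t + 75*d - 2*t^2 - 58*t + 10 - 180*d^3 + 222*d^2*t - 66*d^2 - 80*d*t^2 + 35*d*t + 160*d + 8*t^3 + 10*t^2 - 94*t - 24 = -180*d^3 + d^2*(222*t - 138) + d*(-80*t^2 + 80*t + 240) + 8*t^3 + 8*t^2 - 160*t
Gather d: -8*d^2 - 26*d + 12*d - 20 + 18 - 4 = -8*d^2 - 14*d - 6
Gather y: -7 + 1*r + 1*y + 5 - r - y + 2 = 0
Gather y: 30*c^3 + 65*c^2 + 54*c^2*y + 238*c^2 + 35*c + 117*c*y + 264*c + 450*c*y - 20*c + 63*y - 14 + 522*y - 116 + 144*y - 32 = 30*c^3 + 303*c^2 + 279*c + y*(54*c^2 + 567*c + 729) - 162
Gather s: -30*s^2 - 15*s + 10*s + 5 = -30*s^2 - 5*s + 5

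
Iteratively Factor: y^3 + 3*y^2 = (y)*(y^2 + 3*y) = y*(y + 3)*(y)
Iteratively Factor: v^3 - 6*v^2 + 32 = (v + 2)*(v^2 - 8*v + 16) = (v - 4)*(v + 2)*(v - 4)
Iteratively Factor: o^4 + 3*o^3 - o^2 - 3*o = (o + 3)*(o^3 - o) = o*(o + 3)*(o^2 - 1) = o*(o + 1)*(o + 3)*(o - 1)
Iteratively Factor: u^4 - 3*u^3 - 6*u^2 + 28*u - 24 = (u + 3)*(u^3 - 6*u^2 + 12*u - 8) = (u - 2)*(u + 3)*(u^2 - 4*u + 4) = (u - 2)^2*(u + 3)*(u - 2)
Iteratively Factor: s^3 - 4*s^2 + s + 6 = (s - 3)*(s^2 - s - 2) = (s - 3)*(s - 2)*(s + 1)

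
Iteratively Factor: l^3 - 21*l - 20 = (l - 5)*(l^2 + 5*l + 4) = (l - 5)*(l + 1)*(l + 4)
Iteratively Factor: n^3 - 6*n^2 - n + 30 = (n - 3)*(n^2 - 3*n - 10) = (n - 5)*(n - 3)*(n + 2)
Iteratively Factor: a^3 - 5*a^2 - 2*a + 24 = (a - 4)*(a^2 - a - 6) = (a - 4)*(a + 2)*(a - 3)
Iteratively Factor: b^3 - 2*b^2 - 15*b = (b - 5)*(b^2 + 3*b) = (b - 5)*(b + 3)*(b)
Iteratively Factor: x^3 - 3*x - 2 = (x + 1)*(x^2 - x - 2) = (x + 1)^2*(x - 2)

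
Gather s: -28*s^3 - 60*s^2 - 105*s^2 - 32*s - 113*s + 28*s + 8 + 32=-28*s^3 - 165*s^2 - 117*s + 40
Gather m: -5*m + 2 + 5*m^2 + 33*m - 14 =5*m^2 + 28*m - 12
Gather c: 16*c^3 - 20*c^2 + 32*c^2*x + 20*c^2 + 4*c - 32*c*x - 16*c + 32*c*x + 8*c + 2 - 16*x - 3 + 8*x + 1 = 16*c^3 + 32*c^2*x - 4*c - 8*x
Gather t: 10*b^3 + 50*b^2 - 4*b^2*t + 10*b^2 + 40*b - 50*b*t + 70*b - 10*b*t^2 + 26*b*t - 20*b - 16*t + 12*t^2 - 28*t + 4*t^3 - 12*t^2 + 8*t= 10*b^3 + 60*b^2 - 10*b*t^2 + 90*b + 4*t^3 + t*(-4*b^2 - 24*b - 36)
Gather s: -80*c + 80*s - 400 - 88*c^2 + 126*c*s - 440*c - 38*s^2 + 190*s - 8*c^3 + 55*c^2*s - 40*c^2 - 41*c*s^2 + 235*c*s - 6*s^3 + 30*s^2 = -8*c^3 - 128*c^2 - 520*c - 6*s^3 + s^2*(-41*c - 8) + s*(55*c^2 + 361*c + 270) - 400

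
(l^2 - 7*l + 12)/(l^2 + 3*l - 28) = (l - 3)/(l + 7)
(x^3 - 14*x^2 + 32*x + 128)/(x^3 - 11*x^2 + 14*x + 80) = (x - 8)/(x - 5)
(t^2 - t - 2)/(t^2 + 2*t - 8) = (t + 1)/(t + 4)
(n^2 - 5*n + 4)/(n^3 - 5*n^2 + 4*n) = 1/n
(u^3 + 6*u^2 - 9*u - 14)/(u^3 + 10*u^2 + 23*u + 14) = (u - 2)/(u + 2)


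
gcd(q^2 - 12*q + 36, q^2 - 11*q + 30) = q - 6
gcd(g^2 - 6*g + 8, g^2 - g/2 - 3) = g - 2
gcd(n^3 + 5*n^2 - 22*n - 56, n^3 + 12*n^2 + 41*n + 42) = n^2 + 9*n + 14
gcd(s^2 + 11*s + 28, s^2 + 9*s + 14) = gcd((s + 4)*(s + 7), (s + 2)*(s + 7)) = s + 7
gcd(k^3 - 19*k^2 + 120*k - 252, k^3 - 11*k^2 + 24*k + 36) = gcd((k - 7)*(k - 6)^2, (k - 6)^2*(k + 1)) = k^2 - 12*k + 36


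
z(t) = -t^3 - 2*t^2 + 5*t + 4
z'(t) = -3*t^2 - 4*t + 5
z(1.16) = 5.55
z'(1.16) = -3.68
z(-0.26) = 2.58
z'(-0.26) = 5.84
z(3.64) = -52.53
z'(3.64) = -49.31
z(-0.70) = -0.14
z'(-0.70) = 6.33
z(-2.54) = -5.22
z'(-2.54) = -4.19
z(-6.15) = 130.21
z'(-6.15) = -83.87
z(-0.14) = 3.26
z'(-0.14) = 5.50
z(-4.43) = 29.54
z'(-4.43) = -36.15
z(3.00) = -26.00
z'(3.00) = -34.00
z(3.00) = -26.00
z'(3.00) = -34.00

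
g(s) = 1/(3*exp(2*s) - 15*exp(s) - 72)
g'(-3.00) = 0.00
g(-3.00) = -0.01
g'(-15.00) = 0.00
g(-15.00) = -0.01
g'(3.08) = -0.00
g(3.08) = 0.00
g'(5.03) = -0.00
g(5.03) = 0.00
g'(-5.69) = 0.00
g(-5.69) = -0.01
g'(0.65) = 0.00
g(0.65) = -0.01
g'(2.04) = -2.43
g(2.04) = -0.10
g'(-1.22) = 0.00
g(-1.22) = -0.01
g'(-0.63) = 0.00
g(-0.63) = -0.01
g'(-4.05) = 0.00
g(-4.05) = -0.01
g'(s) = (-6*exp(2*s) + 15*exp(s))/(3*exp(2*s) - 15*exp(s) - 72)^2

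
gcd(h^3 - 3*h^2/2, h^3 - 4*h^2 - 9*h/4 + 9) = h - 3/2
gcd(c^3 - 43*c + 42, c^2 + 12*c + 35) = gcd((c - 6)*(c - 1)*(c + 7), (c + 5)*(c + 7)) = c + 7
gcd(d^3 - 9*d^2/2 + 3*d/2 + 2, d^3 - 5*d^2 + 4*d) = d^2 - 5*d + 4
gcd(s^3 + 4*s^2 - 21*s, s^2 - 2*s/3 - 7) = s - 3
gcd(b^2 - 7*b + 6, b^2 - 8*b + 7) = b - 1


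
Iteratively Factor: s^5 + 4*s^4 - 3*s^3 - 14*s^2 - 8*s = (s + 1)*(s^4 + 3*s^3 - 6*s^2 - 8*s) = (s + 1)*(s + 4)*(s^3 - s^2 - 2*s) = s*(s + 1)*(s + 4)*(s^2 - s - 2) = s*(s - 2)*(s + 1)*(s + 4)*(s + 1)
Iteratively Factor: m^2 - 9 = (m - 3)*(m + 3)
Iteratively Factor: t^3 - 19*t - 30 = (t + 2)*(t^2 - 2*t - 15) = (t + 2)*(t + 3)*(t - 5)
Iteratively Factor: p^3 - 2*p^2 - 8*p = (p)*(p^2 - 2*p - 8) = p*(p - 4)*(p + 2)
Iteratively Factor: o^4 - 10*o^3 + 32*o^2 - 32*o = (o - 4)*(o^3 - 6*o^2 + 8*o) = (o - 4)*(o - 2)*(o^2 - 4*o) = (o - 4)^2*(o - 2)*(o)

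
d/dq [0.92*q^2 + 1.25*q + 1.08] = 1.84*q + 1.25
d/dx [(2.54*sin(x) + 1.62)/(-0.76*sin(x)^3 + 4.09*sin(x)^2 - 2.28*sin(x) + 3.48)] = (3.8608*sin(x)^3 - 6.695*sin(x)^2 - 13.2516*sin(x) + 12.5328)*cos(x)/(0.5776*sin(x)^6 - 6.2168*sin(x)^5 + 20.1937*sin(x)^4 - 23.94*sin(x)^3 + 33.6648*sin(x)^2 - 15.8688*sin(x) + 12.1104)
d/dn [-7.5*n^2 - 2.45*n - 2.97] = -15.0*n - 2.45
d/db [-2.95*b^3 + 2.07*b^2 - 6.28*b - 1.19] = -8.85*b^2 + 4.14*b - 6.28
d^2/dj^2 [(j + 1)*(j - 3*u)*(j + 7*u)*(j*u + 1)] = 12*j^2*u + 24*j*u^2 + 6*j*u + 6*j - 42*u^3 + 8*u^2 + 8*u + 2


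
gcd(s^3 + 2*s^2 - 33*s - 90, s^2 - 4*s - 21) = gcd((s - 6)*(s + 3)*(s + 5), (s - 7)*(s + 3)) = s + 3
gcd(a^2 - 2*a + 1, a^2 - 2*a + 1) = a^2 - 2*a + 1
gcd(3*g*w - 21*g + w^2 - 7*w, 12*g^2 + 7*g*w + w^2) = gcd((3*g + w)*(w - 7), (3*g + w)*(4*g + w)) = 3*g + w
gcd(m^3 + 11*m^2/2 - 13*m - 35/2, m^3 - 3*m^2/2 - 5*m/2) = m^2 - 3*m/2 - 5/2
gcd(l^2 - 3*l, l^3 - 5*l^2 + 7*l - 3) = l - 3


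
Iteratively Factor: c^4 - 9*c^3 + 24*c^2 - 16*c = (c - 4)*(c^3 - 5*c^2 + 4*c) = (c - 4)*(c - 1)*(c^2 - 4*c) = (c - 4)^2*(c - 1)*(c)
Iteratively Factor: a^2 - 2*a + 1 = (a - 1)*(a - 1)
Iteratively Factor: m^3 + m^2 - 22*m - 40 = (m + 4)*(m^2 - 3*m - 10) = (m - 5)*(m + 4)*(m + 2)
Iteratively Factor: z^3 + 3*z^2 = (z)*(z^2 + 3*z) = z^2*(z + 3)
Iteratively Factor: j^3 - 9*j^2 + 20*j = (j)*(j^2 - 9*j + 20) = j*(j - 4)*(j - 5)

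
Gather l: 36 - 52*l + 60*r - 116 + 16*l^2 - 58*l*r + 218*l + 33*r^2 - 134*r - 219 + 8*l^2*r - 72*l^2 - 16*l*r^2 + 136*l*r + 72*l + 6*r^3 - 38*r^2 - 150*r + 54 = l^2*(8*r - 56) + l*(-16*r^2 + 78*r + 238) + 6*r^3 - 5*r^2 - 224*r - 245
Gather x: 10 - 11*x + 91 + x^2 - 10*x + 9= x^2 - 21*x + 110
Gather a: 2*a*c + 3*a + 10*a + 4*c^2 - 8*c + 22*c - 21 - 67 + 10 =a*(2*c + 13) + 4*c^2 + 14*c - 78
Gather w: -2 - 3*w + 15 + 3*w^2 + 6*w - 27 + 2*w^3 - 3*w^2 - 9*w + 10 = 2*w^3 - 6*w - 4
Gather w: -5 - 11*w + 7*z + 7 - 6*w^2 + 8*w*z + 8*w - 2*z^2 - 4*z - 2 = -6*w^2 + w*(8*z - 3) - 2*z^2 + 3*z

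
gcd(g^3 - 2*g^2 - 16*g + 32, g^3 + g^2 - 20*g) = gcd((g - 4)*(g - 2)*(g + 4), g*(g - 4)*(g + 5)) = g - 4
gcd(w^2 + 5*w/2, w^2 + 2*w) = w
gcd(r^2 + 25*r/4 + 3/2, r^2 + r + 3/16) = r + 1/4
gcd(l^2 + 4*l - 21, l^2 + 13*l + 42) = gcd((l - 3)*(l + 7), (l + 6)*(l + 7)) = l + 7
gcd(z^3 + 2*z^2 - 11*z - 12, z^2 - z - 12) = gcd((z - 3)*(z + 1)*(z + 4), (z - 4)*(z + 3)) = 1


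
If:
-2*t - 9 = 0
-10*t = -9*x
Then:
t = -9/2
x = -5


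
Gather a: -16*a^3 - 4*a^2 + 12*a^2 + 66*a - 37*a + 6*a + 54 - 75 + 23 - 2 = -16*a^3 + 8*a^2 + 35*a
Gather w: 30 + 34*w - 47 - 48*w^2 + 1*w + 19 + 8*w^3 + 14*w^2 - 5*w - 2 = 8*w^3 - 34*w^2 + 30*w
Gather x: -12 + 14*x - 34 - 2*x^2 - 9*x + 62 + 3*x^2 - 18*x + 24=x^2 - 13*x + 40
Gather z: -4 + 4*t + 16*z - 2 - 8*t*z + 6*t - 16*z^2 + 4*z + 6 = 10*t - 16*z^2 + z*(20 - 8*t)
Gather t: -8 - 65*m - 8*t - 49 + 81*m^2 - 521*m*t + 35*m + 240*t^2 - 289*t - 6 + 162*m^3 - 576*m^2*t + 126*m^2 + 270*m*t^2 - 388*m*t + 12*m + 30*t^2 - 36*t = 162*m^3 + 207*m^2 - 18*m + t^2*(270*m + 270) + t*(-576*m^2 - 909*m - 333) - 63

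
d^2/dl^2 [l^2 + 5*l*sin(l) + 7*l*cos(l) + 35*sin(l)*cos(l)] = -5*l*sin(l) - 7*l*cos(l) - 14*sin(l) - 70*sin(2*l) + 10*cos(l) + 2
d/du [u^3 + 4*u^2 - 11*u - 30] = 3*u^2 + 8*u - 11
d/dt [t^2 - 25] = 2*t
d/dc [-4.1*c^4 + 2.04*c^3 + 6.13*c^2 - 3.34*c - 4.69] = -16.4*c^3 + 6.12*c^2 + 12.26*c - 3.34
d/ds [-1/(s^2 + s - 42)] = (2*s + 1)/(s^2 + s - 42)^2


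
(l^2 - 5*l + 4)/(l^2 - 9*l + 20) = (l - 1)/(l - 5)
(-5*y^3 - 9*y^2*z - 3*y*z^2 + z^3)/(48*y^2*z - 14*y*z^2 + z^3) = (-5*y^3 - 9*y^2*z - 3*y*z^2 + z^3)/(z*(48*y^2 - 14*y*z + z^2))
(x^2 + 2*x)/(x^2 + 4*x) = (x + 2)/(x + 4)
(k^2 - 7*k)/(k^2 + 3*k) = (k - 7)/(k + 3)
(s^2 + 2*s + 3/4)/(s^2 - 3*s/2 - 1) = (s + 3/2)/(s - 2)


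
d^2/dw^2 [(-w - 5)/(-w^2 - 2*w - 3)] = 2*(4*(w + 1)^2*(w + 5) - (3*w + 7)*(w^2 + 2*w + 3))/(w^2 + 2*w + 3)^3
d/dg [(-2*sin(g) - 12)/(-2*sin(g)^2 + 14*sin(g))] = (-cos(g) - 12/tan(g) + 42*cos(g)/sin(g)^2)/(sin(g) - 7)^2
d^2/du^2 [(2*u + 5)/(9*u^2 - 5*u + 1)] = 2*((2*u + 5)*(18*u - 5)^2 - (54*u + 35)*(9*u^2 - 5*u + 1))/(9*u^2 - 5*u + 1)^3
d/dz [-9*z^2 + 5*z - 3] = 5 - 18*z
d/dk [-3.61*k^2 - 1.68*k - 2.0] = -7.22*k - 1.68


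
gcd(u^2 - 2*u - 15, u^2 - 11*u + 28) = 1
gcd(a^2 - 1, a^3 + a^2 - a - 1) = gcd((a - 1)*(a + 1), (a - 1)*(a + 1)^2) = a^2 - 1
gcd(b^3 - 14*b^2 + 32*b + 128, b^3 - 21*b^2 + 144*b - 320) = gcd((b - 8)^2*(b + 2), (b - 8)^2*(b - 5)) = b^2 - 16*b + 64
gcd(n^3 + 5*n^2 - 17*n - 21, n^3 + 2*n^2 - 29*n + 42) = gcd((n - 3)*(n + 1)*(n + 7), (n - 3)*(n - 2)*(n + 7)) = n^2 + 4*n - 21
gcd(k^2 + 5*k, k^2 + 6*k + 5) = k + 5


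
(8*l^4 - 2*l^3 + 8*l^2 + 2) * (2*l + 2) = 16*l^5 + 12*l^4 + 12*l^3 + 16*l^2 + 4*l + 4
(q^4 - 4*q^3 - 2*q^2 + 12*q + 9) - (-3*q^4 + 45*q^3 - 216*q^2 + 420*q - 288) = 4*q^4 - 49*q^3 + 214*q^2 - 408*q + 297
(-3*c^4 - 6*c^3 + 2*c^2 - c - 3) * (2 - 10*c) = 30*c^5 + 54*c^4 - 32*c^3 + 14*c^2 + 28*c - 6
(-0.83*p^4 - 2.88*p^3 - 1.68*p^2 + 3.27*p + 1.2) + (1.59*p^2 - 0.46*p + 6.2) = -0.83*p^4 - 2.88*p^3 - 0.0899999999999999*p^2 + 2.81*p + 7.4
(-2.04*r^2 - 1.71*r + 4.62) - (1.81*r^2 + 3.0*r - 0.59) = -3.85*r^2 - 4.71*r + 5.21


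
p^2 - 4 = (p - 2)*(p + 2)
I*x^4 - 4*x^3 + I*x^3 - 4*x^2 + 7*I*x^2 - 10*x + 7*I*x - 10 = (x - 2*I)*(x + I)*(x + 5*I)*(I*x + I)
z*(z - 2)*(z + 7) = z^3 + 5*z^2 - 14*z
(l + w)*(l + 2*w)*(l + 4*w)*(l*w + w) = l^4*w + 7*l^3*w^2 + l^3*w + 14*l^2*w^3 + 7*l^2*w^2 + 8*l*w^4 + 14*l*w^3 + 8*w^4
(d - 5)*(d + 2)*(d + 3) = d^3 - 19*d - 30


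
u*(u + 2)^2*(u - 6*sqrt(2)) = u^4 - 6*sqrt(2)*u^3 + 4*u^3 - 24*sqrt(2)*u^2 + 4*u^2 - 24*sqrt(2)*u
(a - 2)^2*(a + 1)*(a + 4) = a^4 + a^3 - 12*a^2 + 4*a + 16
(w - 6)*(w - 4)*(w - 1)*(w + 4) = w^4 - 7*w^3 - 10*w^2 + 112*w - 96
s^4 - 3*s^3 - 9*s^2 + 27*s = s*(s - 3)^2*(s + 3)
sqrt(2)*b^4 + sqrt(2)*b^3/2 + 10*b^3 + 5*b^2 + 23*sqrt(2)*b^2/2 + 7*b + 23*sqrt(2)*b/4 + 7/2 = (b + sqrt(2)/2)*(b + sqrt(2))*(b + 7*sqrt(2)/2)*(sqrt(2)*b + sqrt(2)/2)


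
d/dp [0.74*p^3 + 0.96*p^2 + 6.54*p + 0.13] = 2.22*p^2 + 1.92*p + 6.54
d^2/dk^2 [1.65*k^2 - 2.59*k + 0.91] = 3.30000000000000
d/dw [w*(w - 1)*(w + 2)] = 3*w^2 + 2*w - 2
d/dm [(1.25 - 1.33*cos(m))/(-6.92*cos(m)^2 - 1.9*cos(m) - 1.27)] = (9.2036*cos(m)^2 - 17.3*cos(m) - 4.0641)*sin(m)/(47.8864*cos(m)^4 + 26.296*cos(m)^3 + 21.1868*cos(m)^2 + 4.826*cos(m) + 1.6129)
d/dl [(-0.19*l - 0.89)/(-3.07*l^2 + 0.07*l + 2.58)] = (0.5833*l^2 - 0.0133*l - (0.19*l + 0.89)*(6.14*l - 0.07) - 0.4902)/(-3.07*l^2 + 0.07*l + 2.58)^2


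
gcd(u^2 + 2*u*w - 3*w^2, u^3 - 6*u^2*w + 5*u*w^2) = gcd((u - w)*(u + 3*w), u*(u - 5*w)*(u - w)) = u - w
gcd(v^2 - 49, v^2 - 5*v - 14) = v - 7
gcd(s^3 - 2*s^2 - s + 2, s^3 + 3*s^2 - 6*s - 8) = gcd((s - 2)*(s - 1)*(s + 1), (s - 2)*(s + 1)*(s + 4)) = s^2 - s - 2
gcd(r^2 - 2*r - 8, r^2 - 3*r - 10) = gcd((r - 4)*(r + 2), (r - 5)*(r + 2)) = r + 2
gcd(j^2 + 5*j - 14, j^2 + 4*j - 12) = j - 2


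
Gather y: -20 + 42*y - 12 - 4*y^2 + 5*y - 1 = -4*y^2 + 47*y - 33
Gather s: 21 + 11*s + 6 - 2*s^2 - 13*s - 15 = -2*s^2 - 2*s + 12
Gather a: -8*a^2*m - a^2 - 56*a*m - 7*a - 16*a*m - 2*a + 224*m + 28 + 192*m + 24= a^2*(-8*m - 1) + a*(-72*m - 9) + 416*m + 52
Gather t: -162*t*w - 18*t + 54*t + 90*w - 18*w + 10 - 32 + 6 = t*(36 - 162*w) + 72*w - 16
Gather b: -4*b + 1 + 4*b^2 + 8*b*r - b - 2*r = 4*b^2 + b*(8*r - 5) - 2*r + 1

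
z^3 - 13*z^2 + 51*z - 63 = (z - 7)*(z - 3)^2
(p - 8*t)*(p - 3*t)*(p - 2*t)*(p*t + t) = p^4*t - 13*p^3*t^2 + p^3*t + 46*p^2*t^3 - 13*p^2*t^2 - 48*p*t^4 + 46*p*t^3 - 48*t^4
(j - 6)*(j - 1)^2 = j^3 - 8*j^2 + 13*j - 6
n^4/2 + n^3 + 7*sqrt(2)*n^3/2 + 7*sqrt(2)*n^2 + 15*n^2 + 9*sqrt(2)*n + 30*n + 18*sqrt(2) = (n/2 + 1)*(n + sqrt(2))*(n + 3*sqrt(2))^2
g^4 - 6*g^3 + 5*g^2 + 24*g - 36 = (g - 3)^2*(g - 2)*(g + 2)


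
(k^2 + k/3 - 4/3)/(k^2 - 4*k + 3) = (k + 4/3)/(k - 3)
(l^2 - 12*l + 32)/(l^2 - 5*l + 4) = (l - 8)/(l - 1)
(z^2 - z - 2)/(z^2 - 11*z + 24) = (z^2 - z - 2)/(z^2 - 11*z + 24)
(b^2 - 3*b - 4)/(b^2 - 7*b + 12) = (b + 1)/(b - 3)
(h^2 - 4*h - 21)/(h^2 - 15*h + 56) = (h + 3)/(h - 8)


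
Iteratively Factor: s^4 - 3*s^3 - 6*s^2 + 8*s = (s - 4)*(s^3 + s^2 - 2*s) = (s - 4)*(s + 2)*(s^2 - s) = s*(s - 4)*(s + 2)*(s - 1)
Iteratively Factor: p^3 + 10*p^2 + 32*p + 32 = (p + 4)*(p^2 + 6*p + 8) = (p + 2)*(p + 4)*(p + 4)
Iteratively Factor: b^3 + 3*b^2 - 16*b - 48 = (b - 4)*(b^2 + 7*b + 12) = (b - 4)*(b + 4)*(b + 3)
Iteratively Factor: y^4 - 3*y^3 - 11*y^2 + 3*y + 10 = (y + 1)*(y^3 - 4*y^2 - 7*y + 10) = (y - 5)*(y + 1)*(y^2 + y - 2) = (y - 5)*(y + 1)*(y + 2)*(y - 1)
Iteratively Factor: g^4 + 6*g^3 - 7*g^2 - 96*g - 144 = (g + 3)*(g^3 + 3*g^2 - 16*g - 48) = (g - 4)*(g + 3)*(g^2 + 7*g + 12) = (g - 4)*(g + 3)^2*(g + 4)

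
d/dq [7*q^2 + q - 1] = 14*q + 1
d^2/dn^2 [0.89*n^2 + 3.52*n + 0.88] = 1.78000000000000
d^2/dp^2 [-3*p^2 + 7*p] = -6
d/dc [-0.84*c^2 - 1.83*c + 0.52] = -1.68*c - 1.83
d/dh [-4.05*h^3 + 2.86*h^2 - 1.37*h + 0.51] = -12.15*h^2 + 5.72*h - 1.37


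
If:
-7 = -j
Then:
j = 7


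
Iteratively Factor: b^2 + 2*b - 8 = (b + 4)*(b - 2)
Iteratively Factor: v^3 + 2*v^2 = (v)*(v^2 + 2*v) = v*(v + 2)*(v)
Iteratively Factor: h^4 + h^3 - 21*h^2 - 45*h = (h)*(h^3 + h^2 - 21*h - 45) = h*(h - 5)*(h^2 + 6*h + 9) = h*(h - 5)*(h + 3)*(h + 3)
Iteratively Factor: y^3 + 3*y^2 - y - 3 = (y - 1)*(y^2 + 4*y + 3) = (y - 1)*(y + 1)*(y + 3)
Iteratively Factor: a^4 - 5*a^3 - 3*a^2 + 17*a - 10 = (a + 2)*(a^3 - 7*a^2 + 11*a - 5) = (a - 1)*(a + 2)*(a^2 - 6*a + 5) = (a - 5)*(a - 1)*(a + 2)*(a - 1)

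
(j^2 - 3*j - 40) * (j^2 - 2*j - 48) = j^4 - 5*j^3 - 82*j^2 + 224*j + 1920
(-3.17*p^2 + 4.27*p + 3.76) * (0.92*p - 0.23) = -2.9164*p^3 + 4.6575*p^2 + 2.4771*p - 0.8648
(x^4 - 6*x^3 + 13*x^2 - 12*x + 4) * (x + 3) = x^5 - 3*x^4 - 5*x^3 + 27*x^2 - 32*x + 12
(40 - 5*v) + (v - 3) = 37 - 4*v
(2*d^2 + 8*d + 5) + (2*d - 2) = 2*d^2 + 10*d + 3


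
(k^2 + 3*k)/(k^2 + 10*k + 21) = k/(k + 7)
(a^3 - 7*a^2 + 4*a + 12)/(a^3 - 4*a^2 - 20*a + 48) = (a + 1)/(a + 4)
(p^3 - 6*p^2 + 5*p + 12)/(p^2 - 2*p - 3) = p - 4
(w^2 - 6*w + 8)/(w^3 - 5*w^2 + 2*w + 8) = 1/(w + 1)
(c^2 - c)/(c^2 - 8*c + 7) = c/(c - 7)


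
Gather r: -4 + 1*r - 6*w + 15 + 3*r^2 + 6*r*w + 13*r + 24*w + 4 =3*r^2 + r*(6*w + 14) + 18*w + 15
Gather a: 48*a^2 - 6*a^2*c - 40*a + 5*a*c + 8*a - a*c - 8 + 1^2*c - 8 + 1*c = a^2*(48 - 6*c) + a*(4*c - 32) + 2*c - 16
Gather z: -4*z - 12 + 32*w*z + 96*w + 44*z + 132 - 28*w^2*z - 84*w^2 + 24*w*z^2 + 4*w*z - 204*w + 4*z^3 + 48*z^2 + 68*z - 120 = -84*w^2 - 108*w + 4*z^3 + z^2*(24*w + 48) + z*(-28*w^2 + 36*w + 108)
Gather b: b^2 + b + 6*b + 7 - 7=b^2 + 7*b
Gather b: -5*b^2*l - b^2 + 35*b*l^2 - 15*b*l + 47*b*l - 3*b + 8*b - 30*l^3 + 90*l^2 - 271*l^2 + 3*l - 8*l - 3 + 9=b^2*(-5*l - 1) + b*(35*l^2 + 32*l + 5) - 30*l^3 - 181*l^2 - 5*l + 6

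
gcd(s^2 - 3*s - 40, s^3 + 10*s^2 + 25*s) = s + 5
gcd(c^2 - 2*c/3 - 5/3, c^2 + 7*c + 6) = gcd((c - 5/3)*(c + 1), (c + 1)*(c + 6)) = c + 1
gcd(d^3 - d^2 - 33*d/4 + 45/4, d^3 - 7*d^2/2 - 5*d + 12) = d - 3/2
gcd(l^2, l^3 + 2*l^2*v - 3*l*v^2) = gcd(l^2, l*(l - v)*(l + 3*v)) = l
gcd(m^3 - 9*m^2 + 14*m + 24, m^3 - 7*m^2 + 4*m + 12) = m^2 - 5*m - 6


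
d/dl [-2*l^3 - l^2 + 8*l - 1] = -6*l^2 - 2*l + 8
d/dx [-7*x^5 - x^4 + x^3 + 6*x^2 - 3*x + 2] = -35*x^4 - 4*x^3 + 3*x^2 + 12*x - 3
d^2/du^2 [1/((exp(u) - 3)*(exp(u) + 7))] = 4*(exp(3*u) + 3*exp(2*u) + 25*exp(u) + 21)*exp(u)/(exp(6*u) + 12*exp(5*u) - 15*exp(4*u) - 440*exp(3*u) + 315*exp(2*u) + 5292*exp(u) - 9261)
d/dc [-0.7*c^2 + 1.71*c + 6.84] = 1.71 - 1.4*c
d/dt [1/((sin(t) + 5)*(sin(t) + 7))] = -2*(sin(t) + 6)*cos(t)/((sin(t) + 5)^2*(sin(t) + 7)^2)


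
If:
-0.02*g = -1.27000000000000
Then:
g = 63.50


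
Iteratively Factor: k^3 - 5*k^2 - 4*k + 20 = (k + 2)*(k^2 - 7*k + 10) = (k - 5)*(k + 2)*(k - 2)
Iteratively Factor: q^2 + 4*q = (q + 4)*(q)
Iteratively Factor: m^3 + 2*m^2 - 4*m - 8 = (m - 2)*(m^2 + 4*m + 4) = (m - 2)*(m + 2)*(m + 2)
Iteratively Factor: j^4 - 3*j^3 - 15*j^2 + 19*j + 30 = (j + 1)*(j^3 - 4*j^2 - 11*j + 30) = (j - 2)*(j + 1)*(j^2 - 2*j - 15) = (j - 5)*(j - 2)*(j + 1)*(j + 3)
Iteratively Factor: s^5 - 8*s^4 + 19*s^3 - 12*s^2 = (s)*(s^4 - 8*s^3 + 19*s^2 - 12*s) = s*(s - 1)*(s^3 - 7*s^2 + 12*s) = s*(s - 3)*(s - 1)*(s^2 - 4*s) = s*(s - 4)*(s - 3)*(s - 1)*(s)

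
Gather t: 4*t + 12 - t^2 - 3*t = -t^2 + t + 12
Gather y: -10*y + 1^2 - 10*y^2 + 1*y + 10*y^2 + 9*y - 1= 0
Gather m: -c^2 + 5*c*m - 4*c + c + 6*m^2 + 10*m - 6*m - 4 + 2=-c^2 - 3*c + 6*m^2 + m*(5*c + 4) - 2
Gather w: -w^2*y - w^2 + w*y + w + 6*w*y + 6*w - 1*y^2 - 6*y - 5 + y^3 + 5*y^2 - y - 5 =w^2*(-y - 1) + w*(7*y + 7) + y^3 + 4*y^2 - 7*y - 10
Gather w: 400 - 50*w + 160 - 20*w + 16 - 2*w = 576 - 72*w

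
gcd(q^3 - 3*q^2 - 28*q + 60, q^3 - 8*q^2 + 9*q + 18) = q - 6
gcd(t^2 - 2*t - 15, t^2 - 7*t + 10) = t - 5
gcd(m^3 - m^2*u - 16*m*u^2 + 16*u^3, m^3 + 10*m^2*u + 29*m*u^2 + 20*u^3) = m + 4*u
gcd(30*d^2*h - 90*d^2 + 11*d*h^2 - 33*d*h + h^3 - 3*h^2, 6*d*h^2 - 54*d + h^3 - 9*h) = 6*d*h - 18*d + h^2 - 3*h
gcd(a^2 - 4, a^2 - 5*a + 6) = a - 2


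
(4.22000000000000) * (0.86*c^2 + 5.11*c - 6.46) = 3.6292*c^2 + 21.5642*c - 27.2612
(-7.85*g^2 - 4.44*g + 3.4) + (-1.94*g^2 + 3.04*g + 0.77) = -9.79*g^2 - 1.4*g + 4.17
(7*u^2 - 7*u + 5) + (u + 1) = 7*u^2 - 6*u + 6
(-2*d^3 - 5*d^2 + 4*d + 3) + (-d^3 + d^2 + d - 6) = -3*d^3 - 4*d^2 + 5*d - 3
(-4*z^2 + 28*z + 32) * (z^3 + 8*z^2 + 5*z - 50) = -4*z^5 - 4*z^4 + 236*z^3 + 596*z^2 - 1240*z - 1600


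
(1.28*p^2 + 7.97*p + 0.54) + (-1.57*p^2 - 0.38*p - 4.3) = -0.29*p^2 + 7.59*p - 3.76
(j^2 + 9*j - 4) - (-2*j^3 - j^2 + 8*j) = 2*j^3 + 2*j^2 + j - 4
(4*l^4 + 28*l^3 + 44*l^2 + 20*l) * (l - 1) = 4*l^5 + 24*l^4 + 16*l^3 - 24*l^2 - 20*l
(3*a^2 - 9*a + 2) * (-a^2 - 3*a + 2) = -3*a^4 + 31*a^2 - 24*a + 4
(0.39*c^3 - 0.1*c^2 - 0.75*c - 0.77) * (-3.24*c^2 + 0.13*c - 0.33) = -1.2636*c^5 + 0.3747*c^4 + 2.2883*c^3 + 2.4303*c^2 + 0.1474*c + 0.2541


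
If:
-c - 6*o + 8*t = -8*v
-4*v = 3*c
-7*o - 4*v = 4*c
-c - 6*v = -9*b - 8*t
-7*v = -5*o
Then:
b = 0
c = 0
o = 0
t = 0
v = 0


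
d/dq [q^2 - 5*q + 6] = 2*q - 5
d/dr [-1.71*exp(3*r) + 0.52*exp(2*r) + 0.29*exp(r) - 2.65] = (-5.13*exp(2*r) + 1.04*exp(r) + 0.29)*exp(r)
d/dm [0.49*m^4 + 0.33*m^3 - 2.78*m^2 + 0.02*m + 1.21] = 1.96*m^3 + 0.99*m^2 - 5.56*m + 0.02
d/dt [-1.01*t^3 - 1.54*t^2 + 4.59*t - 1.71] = -3.03*t^2 - 3.08*t + 4.59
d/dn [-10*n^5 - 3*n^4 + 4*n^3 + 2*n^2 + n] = -50*n^4 - 12*n^3 + 12*n^2 + 4*n + 1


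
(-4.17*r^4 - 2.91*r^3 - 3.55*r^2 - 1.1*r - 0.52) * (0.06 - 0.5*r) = 2.085*r^5 + 1.2048*r^4 + 1.6004*r^3 + 0.337*r^2 + 0.194*r - 0.0312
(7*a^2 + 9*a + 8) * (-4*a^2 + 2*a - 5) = -28*a^4 - 22*a^3 - 49*a^2 - 29*a - 40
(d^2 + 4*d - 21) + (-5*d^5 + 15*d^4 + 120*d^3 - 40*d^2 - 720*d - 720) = -5*d^5 + 15*d^4 + 120*d^3 - 39*d^2 - 716*d - 741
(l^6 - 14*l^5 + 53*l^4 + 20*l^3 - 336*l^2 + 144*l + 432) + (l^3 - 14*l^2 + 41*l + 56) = l^6 - 14*l^5 + 53*l^4 + 21*l^3 - 350*l^2 + 185*l + 488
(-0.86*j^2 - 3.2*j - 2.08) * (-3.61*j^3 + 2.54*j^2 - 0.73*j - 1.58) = 3.1046*j^5 + 9.3676*j^4 + 0.00859999999999983*j^3 - 1.5884*j^2 + 6.5744*j + 3.2864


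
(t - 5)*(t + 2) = t^2 - 3*t - 10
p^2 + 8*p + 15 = (p + 3)*(p + 5)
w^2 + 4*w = w*(w + 4)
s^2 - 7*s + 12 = (s - 4)*(s - 3)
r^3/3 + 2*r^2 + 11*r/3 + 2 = (r/3 + 1)*(r + 1)*(r + 2)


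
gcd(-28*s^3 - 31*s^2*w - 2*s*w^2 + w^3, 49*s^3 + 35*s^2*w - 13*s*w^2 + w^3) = 7*s^2 + 6*s*w - w^2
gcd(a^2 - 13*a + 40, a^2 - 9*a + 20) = a - 5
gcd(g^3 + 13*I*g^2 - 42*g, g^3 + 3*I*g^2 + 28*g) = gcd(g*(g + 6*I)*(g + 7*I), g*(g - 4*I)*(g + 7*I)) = g^2 + 7*I*g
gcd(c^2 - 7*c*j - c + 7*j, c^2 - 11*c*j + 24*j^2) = 1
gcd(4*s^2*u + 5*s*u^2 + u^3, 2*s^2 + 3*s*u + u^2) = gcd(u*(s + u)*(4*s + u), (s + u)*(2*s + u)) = s + u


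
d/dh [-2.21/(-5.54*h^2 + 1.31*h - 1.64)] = (2.8951 - 24.4868*h)/(5.54*h^2 - 1.31*h + 1.64)^2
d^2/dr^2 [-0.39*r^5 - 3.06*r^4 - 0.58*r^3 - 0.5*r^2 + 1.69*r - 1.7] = -7.8*r^3 - 36.72*r^2 - 3.48*r - 1.0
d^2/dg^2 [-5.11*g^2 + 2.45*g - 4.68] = -10.2200000000000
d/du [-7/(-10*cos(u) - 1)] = 70*sin(u)/(10*cos(u) + 1)^2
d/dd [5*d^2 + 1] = 10*d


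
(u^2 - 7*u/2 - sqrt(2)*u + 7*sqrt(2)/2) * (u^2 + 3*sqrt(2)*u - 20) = u^4 - 7*u^3/2 + 2*sqrt(2)*u^3 - 26*u^2 - 7*sqrt(2)*u^2 + 20*sqrt(2)*u + 91*u - 70*sqrt(2)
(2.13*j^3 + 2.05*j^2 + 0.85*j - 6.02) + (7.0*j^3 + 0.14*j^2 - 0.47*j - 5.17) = 9.13*j^3 + 2.19*j^2 + 0.38*j - 11.19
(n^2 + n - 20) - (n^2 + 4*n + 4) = -3*n - 24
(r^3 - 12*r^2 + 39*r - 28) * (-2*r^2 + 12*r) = -2*r^5 + 36*r^4 - 222*r^3 + 524*r^2 - 336*r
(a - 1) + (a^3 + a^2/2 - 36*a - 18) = a^3 + a^2/2 - 35*a - 19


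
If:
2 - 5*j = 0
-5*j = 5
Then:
No Solution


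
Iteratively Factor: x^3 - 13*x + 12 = (x - 1)*(x^2 + x - 12) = (x - 1)*(x + 4)*(x - 3)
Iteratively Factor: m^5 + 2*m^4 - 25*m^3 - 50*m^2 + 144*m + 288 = (m - 4)*(m^4 + 6*m^3 - m^2 - 54*m - 72) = (m - 4)*(m + 2)*(m^3 + 4*m^2 - 9*m - 36) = (m - 4)*(m + 2)*(m + 3)*(m^2 + m - 12) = (m - 4)*(m + 2)*(m + 3)*(m + 4)*(m - 3)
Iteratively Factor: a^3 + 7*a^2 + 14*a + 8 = (a + 4)*(a^2 + 3*a + 2) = (a + 2)*(a + 4)*(a + 1)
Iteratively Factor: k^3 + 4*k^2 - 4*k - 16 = (k + 2)*(k^2 + 2*k - 8) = (k - 2)*(k + 2)*(k + 4)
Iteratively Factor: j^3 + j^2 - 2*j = (j - 1)*(j^2 + 2*j) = j*(j - 1)*(j + 2)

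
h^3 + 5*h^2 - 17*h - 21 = (h - 3)*(h + 1)*(h + 7)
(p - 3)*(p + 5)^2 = p^3 + 7*p^2 - 5*p - 75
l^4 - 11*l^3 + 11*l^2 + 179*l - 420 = (l - 7)*(l - 5)*(l - 3)*(l + 4)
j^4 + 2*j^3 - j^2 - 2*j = j*(j - 1)*(j + 1)*(j + 2)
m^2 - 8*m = m*(m - 8)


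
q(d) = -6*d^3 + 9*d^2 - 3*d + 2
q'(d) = -18*d^2 + 18*d - 3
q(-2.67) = 188.38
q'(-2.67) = -179.38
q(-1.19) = 28.43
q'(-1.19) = -49.91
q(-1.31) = 34.86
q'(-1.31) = -57.47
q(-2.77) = 206.89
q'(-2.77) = -190.97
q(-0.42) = 5.29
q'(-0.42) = -13.74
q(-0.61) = 8.54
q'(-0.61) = -20.68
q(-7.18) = 2708.39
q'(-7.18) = -1060.18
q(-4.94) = 959.78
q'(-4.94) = -531.18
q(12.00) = -9106.00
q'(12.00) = -2379.00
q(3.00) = -88.00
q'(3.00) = -111.00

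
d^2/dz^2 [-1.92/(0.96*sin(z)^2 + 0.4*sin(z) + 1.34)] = (7.077888*sin(z)^4 + 2.21184*sin(z)^3 - 20.189184*sin(z)^2 - 5.4528*sin(z) + 4.325376)/(0.96*sin(z)^2 + 0.4*sin(z) + 1.34)^3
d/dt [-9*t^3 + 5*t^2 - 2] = t*(10 - 27*t)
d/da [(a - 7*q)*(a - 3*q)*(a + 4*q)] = 3*a^2 - 12*a*q - 19*q^2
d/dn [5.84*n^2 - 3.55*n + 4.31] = 11.68*n - 3.55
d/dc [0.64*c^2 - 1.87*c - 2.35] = 1.28*c - 1.87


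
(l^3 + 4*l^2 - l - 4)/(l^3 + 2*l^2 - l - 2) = (l + 4)/(l + 2)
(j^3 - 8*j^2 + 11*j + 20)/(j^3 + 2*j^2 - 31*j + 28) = (j^2 - 4*j - 5)/(j^2 + 6*j - 7)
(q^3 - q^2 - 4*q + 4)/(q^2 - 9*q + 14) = (q^2 + q - 2)/(q - 7)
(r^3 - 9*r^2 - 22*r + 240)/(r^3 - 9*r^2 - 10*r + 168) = (r^2 - 3*r - 40)/(r^2 - 3*r - 28)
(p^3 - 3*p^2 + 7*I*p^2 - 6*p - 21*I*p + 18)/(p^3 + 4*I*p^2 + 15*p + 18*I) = (p - 3)/(p - 3*I)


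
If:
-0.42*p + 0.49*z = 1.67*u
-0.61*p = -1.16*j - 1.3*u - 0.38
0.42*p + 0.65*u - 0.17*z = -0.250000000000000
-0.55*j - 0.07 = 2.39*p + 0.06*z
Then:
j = 2.12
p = -0.31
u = -2.33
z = -8.21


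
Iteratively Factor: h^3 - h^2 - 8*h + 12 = (h - 2)*(h^2 + h - 6) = (h - 2)^2*(h + 3)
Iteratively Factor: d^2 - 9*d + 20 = (d - 5)*(d - 4)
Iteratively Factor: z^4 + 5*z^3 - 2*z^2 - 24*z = (z + 4)*(z^3 + z^2 - 6*z) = z*(z + 4)*(z^2 + z - 6) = z*(z + 3)*(z + 4)*(z - 2)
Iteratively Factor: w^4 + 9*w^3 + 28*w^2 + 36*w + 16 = (w + 2)*(w^3 + 7*w^2 + 14*w + 8) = (w + 1)*(w + 2)*(w^2 + 6*w + 8) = (w + 1)*(w + 2)*(w + 4)*(w + 2)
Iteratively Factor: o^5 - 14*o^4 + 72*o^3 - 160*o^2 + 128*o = (o)*(o^4 - 14*o^3 + 72*o^2 - 160*o + 128) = o*(o - 4)*(o^3 - 10*o^2 + 32*o - 32) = o*(o - 4)*(o - 2)*(o^2 - 8*o + 16) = o*(o - 4)^2*(o - 2)*(o - 4)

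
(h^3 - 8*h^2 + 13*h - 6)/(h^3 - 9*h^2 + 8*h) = (h^2 - 7*h + 6)/(h*(h - 8))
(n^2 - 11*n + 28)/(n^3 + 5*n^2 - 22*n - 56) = (n - 7)/(n^2 + 9*n + 14)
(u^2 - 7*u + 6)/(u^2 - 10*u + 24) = (u - 1)/(u - 4)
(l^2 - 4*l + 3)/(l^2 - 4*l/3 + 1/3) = 3*(l - 3)/(3*l - 1)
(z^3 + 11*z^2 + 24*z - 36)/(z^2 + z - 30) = (z^2 + 5*z - 6)/(z - 5)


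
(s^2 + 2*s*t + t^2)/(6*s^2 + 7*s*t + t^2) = (s + t)/(6*s + t)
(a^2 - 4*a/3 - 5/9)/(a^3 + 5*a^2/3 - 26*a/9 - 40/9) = (3*a + 1)/(3*a^2 + 10*a + 8)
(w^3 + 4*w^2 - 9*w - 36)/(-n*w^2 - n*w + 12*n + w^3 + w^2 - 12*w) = (w + 3)/(-n + w)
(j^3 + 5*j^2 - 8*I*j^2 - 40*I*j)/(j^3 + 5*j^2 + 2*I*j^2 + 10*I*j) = (j - 8*I)/(j + 2*I)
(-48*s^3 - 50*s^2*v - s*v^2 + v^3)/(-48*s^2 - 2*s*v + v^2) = s + v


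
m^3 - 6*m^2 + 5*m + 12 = (m - 4)*(m - 3)*(m + 1)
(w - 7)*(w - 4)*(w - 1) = w^3 - 12*w^2 + 39*w - 28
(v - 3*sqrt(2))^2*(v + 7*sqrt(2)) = v^3 + sqrt(2)*v^2 - 66*v + 126*sqrt(2)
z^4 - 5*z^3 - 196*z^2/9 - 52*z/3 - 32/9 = (z - 8)*(z + 1/3)*(z + 2/3)*(z + 2)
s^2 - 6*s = s*(s - 6)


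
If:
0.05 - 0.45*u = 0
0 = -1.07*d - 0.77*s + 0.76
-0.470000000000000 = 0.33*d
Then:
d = -1.42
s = 2.97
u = 0.11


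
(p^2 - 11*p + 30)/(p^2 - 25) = (p - 6)/(p + 5)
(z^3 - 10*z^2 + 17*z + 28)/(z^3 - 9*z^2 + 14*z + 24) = (z - 7)/(z - 6)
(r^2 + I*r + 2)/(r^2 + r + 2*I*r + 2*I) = (r - I)/(r + 1)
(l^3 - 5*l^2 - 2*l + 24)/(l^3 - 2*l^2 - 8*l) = (l - 3)/l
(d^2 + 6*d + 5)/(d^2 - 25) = (d + 1)/(d - 5)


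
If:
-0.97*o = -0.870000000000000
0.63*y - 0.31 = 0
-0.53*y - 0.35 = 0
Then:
No Solution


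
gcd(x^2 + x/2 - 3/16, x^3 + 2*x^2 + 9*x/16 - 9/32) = x^2 + x/2 - 3/16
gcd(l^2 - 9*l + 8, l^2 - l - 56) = l - 8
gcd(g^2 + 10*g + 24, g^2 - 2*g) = 1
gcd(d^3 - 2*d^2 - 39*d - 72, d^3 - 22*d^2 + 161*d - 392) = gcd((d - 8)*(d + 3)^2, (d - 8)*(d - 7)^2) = d - 8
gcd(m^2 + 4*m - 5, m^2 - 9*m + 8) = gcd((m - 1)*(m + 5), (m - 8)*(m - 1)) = m - 1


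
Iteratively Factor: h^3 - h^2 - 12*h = (h + 3)*(h^2 - 4*h) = h*(h + 3)*(h - 4)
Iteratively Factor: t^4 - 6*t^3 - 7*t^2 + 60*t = (t - 5)*(t^3 - t^2 - 12*t) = (t - 5)*(t - 4)*(t^2 + 3*t) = t*(t - 5)*(t - 4)*(t + 3)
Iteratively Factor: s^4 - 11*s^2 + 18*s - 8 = (s + 4)*(s^3 - 4*s^2 + 5*s - 2) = (s - 1)*(s + 4)*(s^2 - 3*s + 2) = (s - 1)^2*(s + 4)*(s - 2)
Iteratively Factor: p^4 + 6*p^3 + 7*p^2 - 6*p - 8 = (p - 1)*(p^3 + 7*p^2 + 14*p + 8) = (p - 1)*(p + 4)*(p^2 + 3*p + 2) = (p - 1)*(p + 1)*(p + 4)*(p + 2)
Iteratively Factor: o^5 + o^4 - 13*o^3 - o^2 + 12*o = (o - 1)*(o^4 + 2*o^3 - 11*o^2 - 12*o) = (o - 1)*(o + 4)*(o^3 - 2*o^2 - 3*o) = (o - 1)*(o + 1)*(o + 4)*(o^2 - 3*o) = (o - 3)*(o - 1)*(o + 1)*(o + 4)*(o)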